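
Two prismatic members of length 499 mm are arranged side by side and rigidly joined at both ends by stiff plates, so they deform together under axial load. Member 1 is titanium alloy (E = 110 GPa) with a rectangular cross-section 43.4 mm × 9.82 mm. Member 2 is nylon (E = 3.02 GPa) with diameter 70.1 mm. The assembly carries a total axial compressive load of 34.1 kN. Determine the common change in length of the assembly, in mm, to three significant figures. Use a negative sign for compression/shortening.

A_1 = 426.2 mm².
A_2 = 3859 mm².
Equal strain + equilibrium ⇒ each member carries load in proportion to AE: A₁E₁ = 46880000 N, A₂E₂ = 11660000 N, ΣAE = 58540000 N.
δ = PL/ΣAE = -34100·499/58540000 = -0.2907 mm.

-0.291 mm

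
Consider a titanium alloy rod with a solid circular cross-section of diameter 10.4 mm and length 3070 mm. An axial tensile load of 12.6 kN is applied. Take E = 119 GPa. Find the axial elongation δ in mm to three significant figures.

A = 84.95 mm².
δ_mech = NL/(AE) = 12600·3070/(84.95·119000) = 3.827 mm.

3.83 mm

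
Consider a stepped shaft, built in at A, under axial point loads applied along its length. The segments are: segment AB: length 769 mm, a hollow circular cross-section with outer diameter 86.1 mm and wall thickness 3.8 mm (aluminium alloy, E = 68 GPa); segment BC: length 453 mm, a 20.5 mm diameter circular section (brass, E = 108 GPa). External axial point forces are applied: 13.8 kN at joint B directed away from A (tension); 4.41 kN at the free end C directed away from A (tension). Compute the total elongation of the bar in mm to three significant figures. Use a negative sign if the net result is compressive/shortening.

0.266 mm

Internal axial forces (sectioning from the free end, tension +): N_BC = 4.41 kN, N_AB = 18.21 kN.
A_AB = 982.5 mm².
A_BC = 330.1 mm².
δ_AB = 18210·769/(982.5·68000) = 0.2096 mm
δ_BC = 4410·453/(330.1·108000) = 0.05604 mm
δ = Σδ_i = 0.2656 mm.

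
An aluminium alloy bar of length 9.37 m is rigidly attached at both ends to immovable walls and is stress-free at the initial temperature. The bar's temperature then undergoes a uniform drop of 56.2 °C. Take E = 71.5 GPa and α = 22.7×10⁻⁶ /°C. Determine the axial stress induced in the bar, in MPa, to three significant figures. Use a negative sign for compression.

Free thermal expansion αLΔT = 22.7e-6 · 9370 · -56.2 = -11.95 mm.
The walls impose strain ε = −(-11.95)/9370 = 1.2757e-03; σ = Eε = 71500 · 1.2757e-03 = 91.22 MPa.

91.2 MPa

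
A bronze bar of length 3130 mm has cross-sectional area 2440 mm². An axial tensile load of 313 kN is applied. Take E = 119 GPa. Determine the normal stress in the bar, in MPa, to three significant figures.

σ = N/A = 313000/2440 = 128.3 MPa.

128 MPa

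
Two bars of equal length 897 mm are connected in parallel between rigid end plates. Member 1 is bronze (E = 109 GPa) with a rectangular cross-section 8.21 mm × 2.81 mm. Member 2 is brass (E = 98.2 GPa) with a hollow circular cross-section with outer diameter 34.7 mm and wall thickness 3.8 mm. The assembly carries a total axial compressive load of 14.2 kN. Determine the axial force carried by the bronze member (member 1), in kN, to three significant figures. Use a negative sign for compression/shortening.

-0.922 kN

A_1 = 23.07 mm².
A_2 = 368.9 mm².
Equal strain + equilibrium ⇒ each member carries load in proportion to AE: A₁E₁ = 2515000 N, A₂E₂ = 36220000 N, ΣAE = 38740000 N.
F₁ = P·A₁E₁/ΣAE = -14200·2515000/38740000 = -921.8 N.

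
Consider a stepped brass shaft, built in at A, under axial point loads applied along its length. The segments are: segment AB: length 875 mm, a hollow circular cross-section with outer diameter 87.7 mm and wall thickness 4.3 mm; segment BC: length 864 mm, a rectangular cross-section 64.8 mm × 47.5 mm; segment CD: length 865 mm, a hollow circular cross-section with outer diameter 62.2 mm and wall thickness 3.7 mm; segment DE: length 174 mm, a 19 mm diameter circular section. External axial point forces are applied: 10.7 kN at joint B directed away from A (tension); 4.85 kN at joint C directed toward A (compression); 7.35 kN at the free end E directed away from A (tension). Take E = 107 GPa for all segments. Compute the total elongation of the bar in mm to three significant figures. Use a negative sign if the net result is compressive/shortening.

0.232 mm

Internal axial forces (sectioning from the free end, tension +): N_DE = 7.35 kN, N_CD = 7.35 kN, N_BC = 2.5 kN, N_AB = 13.2 kN.
A_AB = 1127 mm².
A_BC = 3078 mm².
A_CD = 680 mm².
A_DE = 283.5 mm².
δ_AB = 13200·875/(1127·107000) = 0.09581 mm
δ_BC = 2500·864/(3078·107000) = 0.006558 mm
δ_CD = 7350·865/(680·107000) = 0.08738 mm
δ_DE = 7350·174/(283.5·107000) = 0.04216 mm
δ = Σδ_i = 0.2319 mm.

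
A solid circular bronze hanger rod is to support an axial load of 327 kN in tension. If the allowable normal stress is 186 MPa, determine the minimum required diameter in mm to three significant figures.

Required area A ≥ P/σ_allow = 327000/186 = 1758 mm².
For a solid circular section, d ≥ √(4A/π) = 47.31 mm.

47.3 mm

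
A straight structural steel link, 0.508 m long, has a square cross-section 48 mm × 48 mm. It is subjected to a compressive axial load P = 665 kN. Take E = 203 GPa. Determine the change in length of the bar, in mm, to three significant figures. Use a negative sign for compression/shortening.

A = 2304 mm².
δ_mech = NL/(AE) = -665000·508/(2304·203000) = -0.7223 mm.

-0.722 mm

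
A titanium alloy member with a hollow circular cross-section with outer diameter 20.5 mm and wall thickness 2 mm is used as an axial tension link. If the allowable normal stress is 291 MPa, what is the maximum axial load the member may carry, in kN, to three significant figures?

33.8 kN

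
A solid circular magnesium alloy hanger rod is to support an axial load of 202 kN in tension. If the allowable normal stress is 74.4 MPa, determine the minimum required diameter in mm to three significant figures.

58.8 mm

Required area A ≥ P/σ_allow = 202000/74.4 = 2715 mm².
For a solid circular section, d ≥ √(4A/π) = 58.8 mm.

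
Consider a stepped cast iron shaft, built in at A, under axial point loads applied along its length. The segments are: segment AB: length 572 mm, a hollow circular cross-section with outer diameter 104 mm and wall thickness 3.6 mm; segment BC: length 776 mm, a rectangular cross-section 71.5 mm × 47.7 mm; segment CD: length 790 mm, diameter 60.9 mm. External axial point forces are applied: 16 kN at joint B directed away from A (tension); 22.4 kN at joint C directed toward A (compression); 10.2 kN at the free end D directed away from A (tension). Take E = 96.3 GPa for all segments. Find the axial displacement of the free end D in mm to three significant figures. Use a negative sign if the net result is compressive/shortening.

0.0198 mm

Internal axial forces (sectioning from the free end, tension +): N_CD = 10.2 kN, N_BC = -12.2 kN, N_AB = 3.8 kN.
A_AB = 1135 mm².
A_BC = 3411 mm².
A_CD = 2913 mm².
δ_AB = 3800·572/(1135·96300) = 0.01988 mm
δ_BC = -12200·776/(3411·96300) = -0.02883 mm
δ_CD = 10200·790/(2913·96300) = 0.02873 mm
δ = Σδ_i = 0.01978 mm.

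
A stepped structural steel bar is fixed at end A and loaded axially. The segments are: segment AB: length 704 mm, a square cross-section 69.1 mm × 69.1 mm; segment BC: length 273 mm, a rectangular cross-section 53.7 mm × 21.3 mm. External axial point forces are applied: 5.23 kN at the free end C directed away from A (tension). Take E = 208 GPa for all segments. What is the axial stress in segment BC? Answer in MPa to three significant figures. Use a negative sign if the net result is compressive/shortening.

Internal axial forces (sectioning from the free end, tension +): N_BC = 5.23 kN, N_AB = 5.23 kN.
A_BC = 1144 mm².
σ_BC = N_BC/A_BC = 5230/1144 = 4.572 MPa.

4.57 MPa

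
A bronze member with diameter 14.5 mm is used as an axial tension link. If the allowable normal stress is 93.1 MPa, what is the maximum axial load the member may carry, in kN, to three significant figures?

15.4 kN

A = 165.1 mm².
P_max = σ_allow · A = 93.1 · 165.1 = 15370 N = 15.37 kN.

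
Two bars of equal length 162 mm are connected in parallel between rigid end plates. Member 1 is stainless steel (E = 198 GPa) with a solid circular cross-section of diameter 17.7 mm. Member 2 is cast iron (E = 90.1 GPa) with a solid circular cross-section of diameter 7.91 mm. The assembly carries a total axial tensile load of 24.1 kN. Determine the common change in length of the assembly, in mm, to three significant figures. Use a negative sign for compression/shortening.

A_1 = 246.1 mm².
A_2 = 49.14 mm².
Equal strain + equilibrium ⇒ each member carries load in proportion to AE: A₁E₁ = 48720000 N, A₂E₂ = 4428000 N, ΣAE = 53150000 N.
δ = PL/ΣAE = 24100·162/53150000 = 0.07346 mm.

0.0735 mm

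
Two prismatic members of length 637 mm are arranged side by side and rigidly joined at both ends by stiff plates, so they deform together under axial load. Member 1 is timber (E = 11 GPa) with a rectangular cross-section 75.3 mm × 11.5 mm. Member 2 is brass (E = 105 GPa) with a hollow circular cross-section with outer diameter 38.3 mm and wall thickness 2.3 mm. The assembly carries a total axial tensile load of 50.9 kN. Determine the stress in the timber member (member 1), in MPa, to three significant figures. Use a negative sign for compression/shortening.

A_1 = 865.9 mm².
A_2 = 260.1 mm².
Equal strain + equilibrium ⇒ each member carries load in proportion to AE: A₁E₁ = 9525000 N, A₂E₂ = 27310000 N, ΣAE = 36840000 N.
σ₁ = P·E₁/ΣAE = 50900·11000/36840000 = 15.2 MPa.

15.2 MPa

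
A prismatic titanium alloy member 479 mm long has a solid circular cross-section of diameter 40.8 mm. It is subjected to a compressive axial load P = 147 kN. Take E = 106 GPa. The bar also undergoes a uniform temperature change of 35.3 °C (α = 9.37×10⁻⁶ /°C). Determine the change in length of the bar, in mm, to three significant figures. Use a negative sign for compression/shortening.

-0.350 mm

A = 1307 mm².
δ_mech = NL/(AE) = -147000·479/(1307·106000) = -0.5081 mm.
δ_thermal = αLΔT = 9.37e-6·479·35.3 = 0.1584 mm.
δ = δ_mech + δ_thermal = -0.3497 mm.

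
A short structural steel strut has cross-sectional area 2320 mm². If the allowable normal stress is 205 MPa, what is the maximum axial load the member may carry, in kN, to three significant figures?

476 kN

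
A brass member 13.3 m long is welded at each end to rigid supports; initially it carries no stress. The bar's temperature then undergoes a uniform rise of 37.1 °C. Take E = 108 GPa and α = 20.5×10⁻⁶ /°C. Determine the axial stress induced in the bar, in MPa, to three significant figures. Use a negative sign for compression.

-82.1 MPa

Free thermal expansion αLΔT = 20.5e-6 · 13300 · 37.1 = 10.12 mm.
The walls impose strain ε = −(10.12)/13300 = -7.6055e-04; σ = Eε = 108000 · -7.6055e-04 = -82.14 MPa.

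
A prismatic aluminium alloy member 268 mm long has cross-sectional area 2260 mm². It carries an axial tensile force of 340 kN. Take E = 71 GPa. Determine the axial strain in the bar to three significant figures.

0.00212

σ = N/A = 150.4 MPa; ε = σ/E = 150.4/71000 = 2.119e-03.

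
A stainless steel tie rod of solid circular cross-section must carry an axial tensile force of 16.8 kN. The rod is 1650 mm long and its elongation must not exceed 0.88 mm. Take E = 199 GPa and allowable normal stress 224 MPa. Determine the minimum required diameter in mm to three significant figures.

14.2 mm

Required area A ≥ P/σ_allow = 16800/224 = 75 mm².
For a solid circular section, d ≥ √(4A/π) = 9.772 mm.
Elongation limit: A ≥ PL/(Eδ_allow) = 16800·1650/(199000·0.88) = 158.3 mm² ⇒ d ≥ 14.2 mm.
The elongation limit governs.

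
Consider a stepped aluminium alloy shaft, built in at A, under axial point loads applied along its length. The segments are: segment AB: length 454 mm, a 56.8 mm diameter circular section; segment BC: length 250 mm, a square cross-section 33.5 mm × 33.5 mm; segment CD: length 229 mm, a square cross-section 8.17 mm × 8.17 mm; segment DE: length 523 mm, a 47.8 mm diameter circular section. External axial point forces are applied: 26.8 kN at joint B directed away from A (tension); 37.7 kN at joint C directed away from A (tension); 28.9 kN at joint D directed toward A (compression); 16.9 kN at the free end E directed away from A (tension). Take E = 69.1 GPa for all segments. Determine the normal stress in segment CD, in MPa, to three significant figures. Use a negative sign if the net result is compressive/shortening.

-180 MPa

Internal axial forces (sectioning from the free end, tension +): N_DE = 16.9 kN, N_CD = -12 kN, N_BC = 25.7 kN, N_AB = 52.5 kN.
A_CD = 66.75 mm².
σ_CD = N_CD/A_CD = -12000/66.75 = -179.8 MPa.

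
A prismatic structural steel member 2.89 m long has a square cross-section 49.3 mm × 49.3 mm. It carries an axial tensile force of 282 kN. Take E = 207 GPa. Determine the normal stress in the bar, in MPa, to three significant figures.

116 MPa

A = 2430 mm².
σ = N/A = 282000/2430 = 116 MPa.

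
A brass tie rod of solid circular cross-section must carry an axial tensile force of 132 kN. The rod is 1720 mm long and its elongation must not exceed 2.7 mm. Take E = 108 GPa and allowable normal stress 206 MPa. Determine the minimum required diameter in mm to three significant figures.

31.5 mm

Required area A ≥ P/σ_allow = 132000/206 = 640.8 mm².
For a solid circular section, d ≥ √(4A/π) = 28.56 mm.
Elongation limit: A ≥ PL/(Eδ_allow) = 132000·1720/(108000·2.7) = 778.6 mm² ⇒ d ≥ 31.49 mm.
The elongation limit governs.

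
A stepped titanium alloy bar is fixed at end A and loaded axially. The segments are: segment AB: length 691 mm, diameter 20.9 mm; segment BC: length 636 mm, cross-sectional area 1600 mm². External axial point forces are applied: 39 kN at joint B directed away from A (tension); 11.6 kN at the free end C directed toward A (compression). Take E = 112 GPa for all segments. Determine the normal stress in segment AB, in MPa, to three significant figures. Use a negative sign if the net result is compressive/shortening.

79.9 MPa

Internal axial forces (sectioning from the free end, tension +): N_BC = -11.6 kN, N_AB = 27.4 kN.
A_AB = 343.1 mm².
σ_AB = N_AB/A_AB = 27400/343.1 = 79.87 MPa.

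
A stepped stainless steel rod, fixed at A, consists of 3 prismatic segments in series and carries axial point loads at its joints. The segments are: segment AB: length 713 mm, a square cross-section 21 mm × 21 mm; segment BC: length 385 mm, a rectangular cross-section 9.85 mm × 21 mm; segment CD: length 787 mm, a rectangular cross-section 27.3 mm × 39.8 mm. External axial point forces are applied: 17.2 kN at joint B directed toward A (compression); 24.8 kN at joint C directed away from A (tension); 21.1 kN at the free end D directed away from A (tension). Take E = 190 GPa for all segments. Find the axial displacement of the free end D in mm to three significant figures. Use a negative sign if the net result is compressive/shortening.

0.774 mm

Internal axial forces (sectioning from the free end, tension +): N_CD = 21.1 kN, N_BC = 45.9 kN, N_AB = 28.7 kN.
A_AB = 441 mm².
A_BC = 206.8 mm².
A_CD = 1087 mm².
δ_AB = 28700·713/(441·190000) = 0.2442 mm
δ_BC = 45900·385/(206.8·190000) = 0.4496 mm
δ_CD = 21100·787/(1087·190000) = 0.08044 mm
δ = Σδ_i = 0.7743 mm.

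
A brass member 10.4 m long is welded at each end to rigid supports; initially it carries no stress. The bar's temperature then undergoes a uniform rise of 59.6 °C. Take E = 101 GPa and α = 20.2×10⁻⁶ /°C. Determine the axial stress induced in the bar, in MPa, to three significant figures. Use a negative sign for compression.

-122 MPa

Free thermal expansion αLΔT = 20.2e-6 · 10400 · 59.6 = 12.52 mm.
The walls impose strain ε = −(12.52)/10400 = -1.2039e-03; σ = Eε = 101000 · -1.2039e-03 = -121.6 MPa.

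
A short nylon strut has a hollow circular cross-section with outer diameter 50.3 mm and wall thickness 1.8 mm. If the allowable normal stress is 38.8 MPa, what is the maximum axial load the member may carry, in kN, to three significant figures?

10.6 kN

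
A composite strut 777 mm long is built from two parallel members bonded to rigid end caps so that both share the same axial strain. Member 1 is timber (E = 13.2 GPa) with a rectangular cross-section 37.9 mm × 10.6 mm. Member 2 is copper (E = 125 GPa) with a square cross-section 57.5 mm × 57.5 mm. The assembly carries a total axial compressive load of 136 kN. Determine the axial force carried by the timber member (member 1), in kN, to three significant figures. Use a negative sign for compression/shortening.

-1.72 kN

A_1 = 401.7 mm².
A_2 = 3306 mm².
Equal strain + equilibrium ⇒ each member carries load in proportion to AE: A₁E₁ = 5303000 N, A₂E₂ = 413300000 N, ΣAE = 418600000 N.
F₁ = P·A₁E₁/ΣAE = -136000·5303000/418600000 = -1723 N.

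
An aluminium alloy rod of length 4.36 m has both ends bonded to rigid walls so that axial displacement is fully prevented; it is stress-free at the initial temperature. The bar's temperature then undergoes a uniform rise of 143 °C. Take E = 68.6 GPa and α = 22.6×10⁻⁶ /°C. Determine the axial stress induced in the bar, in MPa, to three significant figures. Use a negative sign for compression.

-222 MPa

Free thermal expansion αLΔT = 22.6e-6 · 4360 · 143 = 14.09 mm.
The walls impose strain ε = −(14.09)/4360 = -3.2318e-03; σ = Eε = 68600 · -3.2318e-03 = -221.7 MPa.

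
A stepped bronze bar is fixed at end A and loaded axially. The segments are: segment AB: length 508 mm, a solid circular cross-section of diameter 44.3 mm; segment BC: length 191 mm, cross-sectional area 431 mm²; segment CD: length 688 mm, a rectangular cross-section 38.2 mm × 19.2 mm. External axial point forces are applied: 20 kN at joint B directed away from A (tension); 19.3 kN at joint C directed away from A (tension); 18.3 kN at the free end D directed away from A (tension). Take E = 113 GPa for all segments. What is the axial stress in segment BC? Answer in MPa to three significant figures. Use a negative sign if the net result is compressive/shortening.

87.2 MPa

Internal axial forces (sectioning from the free end, tension +): N_CD = 18.3 kN, N_BC = 37.6 kN, N_AB = 57.6 kN.
σ_BC = N_BC/A_BC = 37600/431 = 87.24 MPa.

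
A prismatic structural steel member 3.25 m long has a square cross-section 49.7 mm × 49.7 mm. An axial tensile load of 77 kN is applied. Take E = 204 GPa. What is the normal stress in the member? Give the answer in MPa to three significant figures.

31.2 MPa

A = 2470 mm².
σ = N/A = 77000/2470 = 31.17 MPa.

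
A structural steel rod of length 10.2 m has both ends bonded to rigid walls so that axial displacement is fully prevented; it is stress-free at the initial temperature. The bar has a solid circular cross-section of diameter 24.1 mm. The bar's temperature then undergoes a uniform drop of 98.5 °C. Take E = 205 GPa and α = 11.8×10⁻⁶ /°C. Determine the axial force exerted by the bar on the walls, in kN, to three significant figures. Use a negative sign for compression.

Free thermal expansion αLΔT = 11.8e-6 · 10200 · -98.5 = -11.86 mm.
The walls impose strain ε = −(-11.86)/10200 = 1.1623e-03; σ = Eε = 205000 · 1.1623e-03 = 238.3 MPa.
Wall reaction R = σ·A = 238.3·456.2 = 108700 N = 108.7 kN.

109 kN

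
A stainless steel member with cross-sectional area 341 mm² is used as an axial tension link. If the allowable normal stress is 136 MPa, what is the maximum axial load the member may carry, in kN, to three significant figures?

46.4 kN

P_max = σ_allow · A = 136 · 341 = 46380 N = 46.38 kN.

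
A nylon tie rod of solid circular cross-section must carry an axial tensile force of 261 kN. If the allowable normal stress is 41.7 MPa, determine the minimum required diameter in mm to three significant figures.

Required area A ≥ P/σ_allow = 261000/41.7 = 6259 mm².
For a solid circular section, d ≥ √(4A/π) = 89.27 mm.

89.3 mm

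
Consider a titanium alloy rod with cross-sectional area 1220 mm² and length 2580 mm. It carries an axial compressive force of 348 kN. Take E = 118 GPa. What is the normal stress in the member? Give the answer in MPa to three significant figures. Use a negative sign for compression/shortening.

-285 MPa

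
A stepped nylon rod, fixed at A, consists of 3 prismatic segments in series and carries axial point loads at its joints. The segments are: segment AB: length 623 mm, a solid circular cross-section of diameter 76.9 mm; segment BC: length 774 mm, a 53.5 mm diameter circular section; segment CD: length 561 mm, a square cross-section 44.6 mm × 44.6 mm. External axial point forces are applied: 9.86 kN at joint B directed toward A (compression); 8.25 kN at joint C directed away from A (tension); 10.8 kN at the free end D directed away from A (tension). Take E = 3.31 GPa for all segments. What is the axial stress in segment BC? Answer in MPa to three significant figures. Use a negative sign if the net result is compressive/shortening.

Internal axial forces (sectioning from the free end, tension +): N_CD = 10.8 kN, N_BC = 19.05 kN, N_AB = 9.19 kN.
A_BC = 2248 mm².
σ_BC = N_BC/A_BC = 19050/2248 = 8.474 MPa.

8.47 MPa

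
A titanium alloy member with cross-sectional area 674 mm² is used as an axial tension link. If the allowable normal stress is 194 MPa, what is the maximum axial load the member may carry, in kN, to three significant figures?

131 kN

P_max = σ_allow · A = 194 · 674 = 130800 N = 130.8 kN.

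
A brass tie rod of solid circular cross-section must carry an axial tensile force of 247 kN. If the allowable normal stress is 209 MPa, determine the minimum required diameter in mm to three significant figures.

38.8 mm

Required area A ≥ P/σ_allow = 247000/209 = 1182 mm².
For a solid circular section, d ≥ √(4A/π) = 38.79 mm.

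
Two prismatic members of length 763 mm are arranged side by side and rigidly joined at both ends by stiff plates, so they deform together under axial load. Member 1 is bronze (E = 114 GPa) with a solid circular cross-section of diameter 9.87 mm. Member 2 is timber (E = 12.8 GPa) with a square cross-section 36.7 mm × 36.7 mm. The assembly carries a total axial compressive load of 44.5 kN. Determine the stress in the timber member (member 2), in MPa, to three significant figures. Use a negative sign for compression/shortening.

A_1 = 76.51 mm².
A_2 = 1347 mm².
Equal strain + equilibrium ⇒ each member carries load in proportion to AE: A₁E₁ = 8722000 N, A₂E₂ = 17240000 N, ΣAE = 25960000 N.
σ₂ = P·E₂/ΣAE = -44500·12800/25960000 = -21.94 MPa.

-21.9 MPa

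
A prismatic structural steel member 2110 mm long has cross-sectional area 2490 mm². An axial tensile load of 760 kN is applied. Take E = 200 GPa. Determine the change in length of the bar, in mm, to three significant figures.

δ_mech = NL/(AE) = 760000·2110/(2490·200000) = 3.22 mm.

3.22 mm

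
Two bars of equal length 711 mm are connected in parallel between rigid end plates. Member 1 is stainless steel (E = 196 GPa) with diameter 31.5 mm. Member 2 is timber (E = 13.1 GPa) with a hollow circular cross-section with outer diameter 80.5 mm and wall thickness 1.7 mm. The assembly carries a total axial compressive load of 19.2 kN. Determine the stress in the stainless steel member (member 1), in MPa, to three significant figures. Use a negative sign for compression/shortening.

-23.8 MPa

A_1 = 779.3 mm².
A_2 = 420.8 mm².
Equal strain + equilibrium ⇒ each member carries load in proportion to AE: A₁E₁ = 152700000 N, A₂E₂ = 5513000 N, ΣAE = 158300000 N.
σ₁ = P·E₁/ΣAE = -19200·196000/158300000 = -23.78 MPa.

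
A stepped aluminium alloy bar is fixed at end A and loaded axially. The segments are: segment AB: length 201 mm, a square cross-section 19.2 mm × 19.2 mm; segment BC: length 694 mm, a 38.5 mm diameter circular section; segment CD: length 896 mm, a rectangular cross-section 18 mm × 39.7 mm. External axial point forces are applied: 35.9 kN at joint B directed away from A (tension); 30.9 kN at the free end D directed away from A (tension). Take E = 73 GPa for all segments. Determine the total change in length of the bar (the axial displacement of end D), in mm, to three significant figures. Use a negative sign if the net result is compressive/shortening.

Internal axial forces (sectioning from the free end, tension +): N_CD = 30.9 kN, N_BC = 30.9 kN, N_AB = 66.8 kN.
A_AB = 368.6 mm².
A_BC = 1164 mm².
A_CD = 714.6 mm².
δ_AB = 66800·201/(368.6·73000) = 0.4989 mm
δ_BC = 30900·694/(1164·73000) = 0.2523 mm
δ_CD = 30900·896/(714.6·73000) = 0.5307 mm
δ = Σδ_i = 1.282 mm.

1.28 mm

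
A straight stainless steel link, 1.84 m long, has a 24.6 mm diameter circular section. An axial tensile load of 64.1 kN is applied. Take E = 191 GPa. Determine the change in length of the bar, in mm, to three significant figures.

A = 475.3 mm².
δ_mech = NL/(AE) = 64100·1840/(475.3·191000) = 1.299 mm.

1.30 mm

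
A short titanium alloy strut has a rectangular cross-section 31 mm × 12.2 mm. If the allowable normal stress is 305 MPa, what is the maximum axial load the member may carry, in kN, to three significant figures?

A = 378.2 mm².
P_max = σ_allow · A = 305 · 378.2 = 115400 N = 115.4 kN.

115 kN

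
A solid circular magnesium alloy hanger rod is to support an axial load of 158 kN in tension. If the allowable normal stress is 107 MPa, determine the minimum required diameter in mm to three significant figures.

43.4 mm

Required area A ≥ P/σ_allow = 158000/107 = 1477 mm².
For a solid circular section, d ≥ √(4A/π) = 43.36 mm.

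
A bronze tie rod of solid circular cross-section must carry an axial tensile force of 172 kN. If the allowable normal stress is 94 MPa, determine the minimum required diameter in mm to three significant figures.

Required area A ≥ P/σ_allow = 172000/94 = 1830 mm².
For a solid circular section, d ≥ √(4A/π) = 48.27 mm.

48.3 mm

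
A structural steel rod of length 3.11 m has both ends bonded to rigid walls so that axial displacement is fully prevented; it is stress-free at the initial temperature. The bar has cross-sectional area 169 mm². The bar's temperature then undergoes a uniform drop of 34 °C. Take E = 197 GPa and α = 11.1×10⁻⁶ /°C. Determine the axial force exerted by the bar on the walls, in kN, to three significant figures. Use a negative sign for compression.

12.6 kN

Free thermal expansion αLΔT = 11.1e-6 · 3110 · -34 = -1.174 mm.
The walls impose strain ε = −(-1.174)/3110 = 3.7740e-04; σ = Eε = 197000 · 3.7740e-04 = 74.35 MPa.
Wall reaction R = σ·A = 74.35·169 = 12560 N = 12.56 kN.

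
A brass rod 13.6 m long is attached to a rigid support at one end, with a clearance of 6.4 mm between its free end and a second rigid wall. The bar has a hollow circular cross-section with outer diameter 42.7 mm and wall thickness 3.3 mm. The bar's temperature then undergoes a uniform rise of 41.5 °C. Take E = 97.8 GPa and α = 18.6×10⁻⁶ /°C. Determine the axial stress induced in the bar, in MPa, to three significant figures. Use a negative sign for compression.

-29.5 MPa

Free thermal expansion αLΔT = 18.6e-6 · 13600 · 41.5 = 10.5 mm.
The walls engage after the gap closes; constrained expansion = 10.5 − 6.4 = 4.098 mm.
The walls impose strain ε = −(4.098)/13600 = -3.0131e-04; σ = Eε = 97800 · -3.0131e-04 = -29.47 MPa.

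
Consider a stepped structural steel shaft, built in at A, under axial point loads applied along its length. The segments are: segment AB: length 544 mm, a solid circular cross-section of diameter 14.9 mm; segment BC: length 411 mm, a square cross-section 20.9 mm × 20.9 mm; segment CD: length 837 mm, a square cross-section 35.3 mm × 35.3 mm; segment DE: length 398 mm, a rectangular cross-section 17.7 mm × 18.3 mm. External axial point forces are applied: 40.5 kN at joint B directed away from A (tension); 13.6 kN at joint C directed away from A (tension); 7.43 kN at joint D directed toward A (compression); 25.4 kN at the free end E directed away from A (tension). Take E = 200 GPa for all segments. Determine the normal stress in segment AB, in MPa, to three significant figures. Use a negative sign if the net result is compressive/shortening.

413 MPa

Internal axial forces (sectioning from the free end, tension +): N_DE = 25.4 kN, N_CD = 17.97 kN, N_BC = 31.57 kN, N_AB = 72.07 kN.
A_AB = 174.4 mm².
σ_AB = N_AB/A_AB = 72070/174.4 = 413.3 MPa.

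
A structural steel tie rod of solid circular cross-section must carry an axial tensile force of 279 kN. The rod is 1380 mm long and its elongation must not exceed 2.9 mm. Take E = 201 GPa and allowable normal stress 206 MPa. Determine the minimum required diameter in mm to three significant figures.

Required area A ≥ P/σ_allow = 279000/206 = 1354 mm².
For a solid circular section, d ≥ √(4A/π) = 41.53 mm.
Elongation limit: A ≥ PL/(Eδ_allow) = 279000·1380/(201000·2.9) = 660.5 mm² ⇒ d ≥ 29 mm.
The stress limit governs.

41.5 mm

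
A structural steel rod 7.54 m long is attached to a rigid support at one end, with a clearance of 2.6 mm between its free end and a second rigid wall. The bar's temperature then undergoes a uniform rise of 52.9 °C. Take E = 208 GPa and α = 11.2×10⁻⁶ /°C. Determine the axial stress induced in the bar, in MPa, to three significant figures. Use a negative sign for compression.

Free thermal expansion αLΔT = 11.2e-6 · 7540 · 52.9 = 4.467 mm.
The walls engage after the gap closes; constrained expansion = 4.467 − 2.6 = 1.867 mm.
The walls impose strain ε = −(1.867)/7540 = -2.4765e-04; σ = Eε = 208000 · -2.4765e-04 = -51.51 MPa.

-51.5 MPa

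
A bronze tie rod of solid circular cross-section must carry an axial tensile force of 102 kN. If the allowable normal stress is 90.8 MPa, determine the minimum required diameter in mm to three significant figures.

37.8 mm

Required area A ≥ P/σ_allow = 102000/90.8 = 1123 mm².
For a solid circular section, d ≥ √(4A/π) = 37.82 mm.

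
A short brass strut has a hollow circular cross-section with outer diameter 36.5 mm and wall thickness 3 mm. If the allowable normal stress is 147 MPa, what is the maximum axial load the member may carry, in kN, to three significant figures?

46.4 kN

A = 315.7 mm².
P_max = σ_allow · A = 147 · 315.7 = 46410 N = 46.41 kN.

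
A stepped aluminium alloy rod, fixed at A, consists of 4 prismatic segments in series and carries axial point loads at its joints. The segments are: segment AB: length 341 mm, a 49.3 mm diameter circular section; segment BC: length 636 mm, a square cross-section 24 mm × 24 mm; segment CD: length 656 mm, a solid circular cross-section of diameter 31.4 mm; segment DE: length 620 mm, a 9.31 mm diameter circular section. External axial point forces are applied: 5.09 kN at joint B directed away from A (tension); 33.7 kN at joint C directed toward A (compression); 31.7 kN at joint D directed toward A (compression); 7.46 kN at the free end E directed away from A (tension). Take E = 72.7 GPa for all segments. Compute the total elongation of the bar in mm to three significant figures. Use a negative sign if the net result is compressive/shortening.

-0.358 mm

Internal axial forces (sectioning from the free end, tension +): N_DE = 7.46 kN, N_CD = -24.24 kN, N_BC = -57.94 kN, N_AB = -52.85 kN.
A_AB = 1909 mm².
A_BC = 576 mm².
A_CD = 774.4 mm².
A_DE = 68.08 mm².
δ_AB = -52850·341/(1909·72700) = -0.1299 mm
δ_BC = -57940·636/(576·72700) = -0.88 mm
δ_CD = -24240·656/(774.4·72700) = -0.2825 mm
δ_DE = 7460·620/(68.08·72700) = 0.9346 mm
δ = Σδ_i = -0.3578 mm.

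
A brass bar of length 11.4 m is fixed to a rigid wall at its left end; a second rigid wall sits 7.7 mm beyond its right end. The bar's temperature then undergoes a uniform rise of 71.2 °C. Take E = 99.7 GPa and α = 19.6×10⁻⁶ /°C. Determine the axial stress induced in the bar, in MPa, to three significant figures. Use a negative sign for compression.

Free thermal expansion αLΔT = 19.6e-6 · 11400 · 71.2 = 15.91 mm.
The walls engage after the gap closes; constrained expansion = 15.91 − 7.7 = 8.209 mm.
The walls impose strain ε = −(8.209)/11400 = -7.2008e-04; σ = Eε = 99700 · -7.2008e-04 = -71.79 MPa.

-71.8 MPa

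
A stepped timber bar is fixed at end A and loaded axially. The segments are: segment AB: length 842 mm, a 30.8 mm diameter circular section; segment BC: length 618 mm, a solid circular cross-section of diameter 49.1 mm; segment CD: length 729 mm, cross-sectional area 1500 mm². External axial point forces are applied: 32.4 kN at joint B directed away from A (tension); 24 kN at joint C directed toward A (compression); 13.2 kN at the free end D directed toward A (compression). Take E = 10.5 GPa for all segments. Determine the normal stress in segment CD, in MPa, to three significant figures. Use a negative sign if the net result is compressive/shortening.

Internal axial forces (sectioning from the free end, tension +): N_CD = -13.2 kN, N_BC = -37.2 kN, N_AB = -4.8 kN.
σ_CD = N_CD/A_CD = -13200/1500 = -8.8 MPa.

-8.80 MPa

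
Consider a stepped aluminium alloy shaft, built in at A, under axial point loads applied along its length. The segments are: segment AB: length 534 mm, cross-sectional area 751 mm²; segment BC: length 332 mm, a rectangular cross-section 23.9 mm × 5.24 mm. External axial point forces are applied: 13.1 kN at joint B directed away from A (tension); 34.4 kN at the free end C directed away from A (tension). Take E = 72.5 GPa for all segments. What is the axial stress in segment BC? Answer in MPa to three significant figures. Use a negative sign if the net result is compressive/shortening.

275 MPa

Internal axial forces (sectioning from the free end, tension +): N_BC = 34.4 kN, N_AB = 47.5 kN.
A_BC = 125.2 mm².
σ_BC = N_BC/A_BC = 34400/125.2 = 274.7 MPa.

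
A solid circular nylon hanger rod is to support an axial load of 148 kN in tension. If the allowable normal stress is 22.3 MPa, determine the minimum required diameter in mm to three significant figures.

Required area A ≥ P/σ_allow = 148000/22.3 = 6637 mm².
For a solid circular section, d ≥ √(4A/π) = 91.92 mm.

91.9 mm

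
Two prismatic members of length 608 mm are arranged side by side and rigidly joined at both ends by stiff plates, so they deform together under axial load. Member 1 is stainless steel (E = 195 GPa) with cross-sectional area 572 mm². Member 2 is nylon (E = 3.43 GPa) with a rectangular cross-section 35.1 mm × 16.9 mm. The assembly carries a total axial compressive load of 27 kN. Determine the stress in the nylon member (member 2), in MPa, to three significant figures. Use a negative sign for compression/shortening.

A_2 = 593.2 mm².
Equal strain + equilibrium ⇒ each member carries load in proportion to AE: A₁E₁ = 111500000 N, A₂E₂ = 2035000 N, ΣAE = 113600000 N.
σ₂ = P·E₂/ΣAE = -27000·3430/113600000 = -0.8154 MPa.

-0.815 MPa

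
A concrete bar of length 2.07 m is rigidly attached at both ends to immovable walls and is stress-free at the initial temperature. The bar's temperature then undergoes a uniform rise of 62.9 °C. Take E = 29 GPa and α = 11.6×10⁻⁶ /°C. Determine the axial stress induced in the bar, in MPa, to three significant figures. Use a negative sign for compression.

Free thermal expansion αLΔT = 11.6e-6 · 2070 · 62.9 = 1.51 mm.
The walls impose strain ε = −(1.51)/2070 = -7.2964e-04; σ = Eε = 29000 · -7.2964e-04 = -21.16 MPa.

-21.2 MPa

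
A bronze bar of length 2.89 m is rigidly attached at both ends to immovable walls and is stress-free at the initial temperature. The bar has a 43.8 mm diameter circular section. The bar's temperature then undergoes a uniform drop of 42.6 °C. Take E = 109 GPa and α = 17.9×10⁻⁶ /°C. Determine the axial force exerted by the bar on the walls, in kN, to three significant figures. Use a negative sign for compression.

125 kN

Free thermal expansion αLΔT = 17.9e-6 · 2890 · -42.6 = -2.204 mm.
The walls impose strain ε = −(-2.204)/2890 = 7.6254e-04; σ = Eε = 109000 · 7.6254e-04 = 83.12 MPa.
Wall reaction R = σ·A = 83.12·1507 = 125200 N = 125.2 kN.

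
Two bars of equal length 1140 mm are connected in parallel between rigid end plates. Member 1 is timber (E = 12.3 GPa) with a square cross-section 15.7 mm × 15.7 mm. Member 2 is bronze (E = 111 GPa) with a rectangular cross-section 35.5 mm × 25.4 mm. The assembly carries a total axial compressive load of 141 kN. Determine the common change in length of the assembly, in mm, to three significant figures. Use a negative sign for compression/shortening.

A_1 = 246.5 mm².
A_2 = 901.7 mm².
Equal strain + equilibrium ⇒ each member carries load in proportion to AE: A₁E₁ = 3032000 N, A₂E₂ = 100100000 N, ΣAE = 103100000 N.
δ = PL/ΣAE = -141000·1140/103100000 = -1.559 mm.

-1.56 mm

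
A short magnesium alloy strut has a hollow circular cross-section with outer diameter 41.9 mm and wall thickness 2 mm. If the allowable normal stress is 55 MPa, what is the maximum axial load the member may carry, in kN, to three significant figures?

13.8 kN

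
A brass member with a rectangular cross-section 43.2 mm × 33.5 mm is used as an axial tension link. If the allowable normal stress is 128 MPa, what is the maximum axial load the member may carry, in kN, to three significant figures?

A = 1447 mm².
P_max = σ_allow · A = 128 · 1447 = 185200 N = 185.2 kN.

185 kN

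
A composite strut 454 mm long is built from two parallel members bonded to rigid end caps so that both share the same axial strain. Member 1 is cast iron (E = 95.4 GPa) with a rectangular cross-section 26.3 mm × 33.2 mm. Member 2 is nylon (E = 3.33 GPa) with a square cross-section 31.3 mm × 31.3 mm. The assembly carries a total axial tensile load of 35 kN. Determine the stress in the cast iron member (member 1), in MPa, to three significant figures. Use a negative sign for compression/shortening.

38.6 MPa

A_1 = 873.2 mm².
A_2 = 979.7 mm².
Equal strain + equilibrium ⇒ each member carries load in proportion to AE: A₁E₁ = 83300000 N, A₂E₂ = 3262000 N, ΣAE = 86560000 N.
σ₁ = P·E₁/ΣAE = 35000·95400/86560000 = 38.57 MPa.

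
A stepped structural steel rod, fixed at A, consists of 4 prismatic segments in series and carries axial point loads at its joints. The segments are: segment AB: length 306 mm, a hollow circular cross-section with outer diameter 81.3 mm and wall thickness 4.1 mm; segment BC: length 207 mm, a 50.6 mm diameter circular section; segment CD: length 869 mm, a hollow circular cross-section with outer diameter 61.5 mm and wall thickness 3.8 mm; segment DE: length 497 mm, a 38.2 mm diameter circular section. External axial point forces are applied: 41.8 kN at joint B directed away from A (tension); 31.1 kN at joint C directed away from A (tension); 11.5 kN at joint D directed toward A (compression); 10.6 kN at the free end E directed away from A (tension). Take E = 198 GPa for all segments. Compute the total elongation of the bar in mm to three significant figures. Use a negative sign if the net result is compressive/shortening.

Internal axial forces (sectioning from the free end, tension +): N_DE = 10.6 kN, N_CD = -0.9 kN, N_BC = 30.2 kN, N_AB = 72 kN.
A_AB = 994.4 mm².
A_BC = 2011 mm².
A_CD = 688.8 mm².
A_DE = 1146 mm².
δ_AB = 72000·306/(994.4·198000) = 0.1119 mm
δ_BC = 30200·207/(2011·198000) = 0.0157 mm
δ_CD = -900·869/(688.8·198000) = -0.005734 mm
δ_DE = 10600·497/(1146·198000) = 0.02322 mm
δ = Σδ_i = 0.1451 mm.

0.145 mm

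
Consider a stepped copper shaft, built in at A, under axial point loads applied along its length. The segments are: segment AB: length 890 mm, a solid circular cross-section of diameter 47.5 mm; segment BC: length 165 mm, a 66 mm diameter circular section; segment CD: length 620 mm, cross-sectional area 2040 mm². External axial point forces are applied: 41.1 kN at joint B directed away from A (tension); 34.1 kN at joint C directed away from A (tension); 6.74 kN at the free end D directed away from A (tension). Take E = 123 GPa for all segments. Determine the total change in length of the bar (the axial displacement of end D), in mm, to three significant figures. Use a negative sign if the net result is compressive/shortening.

0.367 mm

Internal axial forces (sectioning from the free end, tension +): N_CD = 6.74 kN, N_BC = 40.84 kN, N_AB = 81.94 kN.
A_AB = 1772 mm².
A_BC = 3421 mm².
δ_AB = 81940·890/(1772·123000) = 0.3346 mm
δ_BC = 40840·165/(3421·123000) = 0.01601 mm
δ_CD = 6740·620/(2040·123000) = 0.01665 mm
δ = Σδ_i = 0.3673 mm.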